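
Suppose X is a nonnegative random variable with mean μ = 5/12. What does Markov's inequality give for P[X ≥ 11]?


μ = E[X] = 5/12, a = 11.
Markov: P[X ≥ 11] ≤ μ/a = (5/12)/11 = 5/132.
Numerically: ≈ 0.038.
(Since a = 11 > μ = 0.417, the bound 5/132 is < 1 and informative.)

P[X ≥ 11] ≤ 5/132 ≈ 0.038.


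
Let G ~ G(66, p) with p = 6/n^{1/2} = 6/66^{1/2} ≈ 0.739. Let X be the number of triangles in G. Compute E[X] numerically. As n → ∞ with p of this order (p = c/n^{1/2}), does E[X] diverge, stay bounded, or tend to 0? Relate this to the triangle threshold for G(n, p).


Number of potential triangles: C(66, 3) = 45760.
Each occurs with probability p³ ≈ (0.739)³ ≈ 4.02845e-01.
By linearity: E[X] = C(66, 3)·p³ ≈ 45760 · 4.02845e-01 ≈ 18434.182.
Since α = 1/2 < 1, p = c/n^{1/2} ≫ 1/n is above the triangle threshold p ~ 1/n. Asymptotically E[X] ~ (c³/6)·n^{3(1−α)} = (6³/6)·n^{1.5} → ∞; triangles are abundant w.h.p.

E[X] ≈ 18434.182; in regime p = Θ(1/n^{1/2}) E[X] diverges (above the triangle threshold p ~ 1/n).


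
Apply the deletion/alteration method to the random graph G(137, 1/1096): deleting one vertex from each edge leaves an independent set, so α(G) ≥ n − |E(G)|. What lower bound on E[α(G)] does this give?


E[|E(G)|] = C(137, 2)·p = 9316 · (1/1096) = 17/2.
E[α(G)] ≥ n − E[|E(G)|] = 137 − 17/2 = 257/2.
Numerically: ≈ 128.500.
(This is only a lower bound; the true E[α(G)] may be larger.)

E[α(G)] ≥ 257/2 ≈ 128.500.


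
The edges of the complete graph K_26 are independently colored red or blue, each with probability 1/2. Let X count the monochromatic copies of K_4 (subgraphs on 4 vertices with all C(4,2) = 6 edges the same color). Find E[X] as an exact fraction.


Let X = Σ_S X_S over the C(26, 4) = 14950 subsets S of size 4, where X_S = 1 if the K_4 on S is monochromatic.
For a fixed S, the K_4 on S has C(4, 2) = 6 edges. P[all 6 edges red] = (1/2)^6, and likewise for blue, so P[monochromatic] = 2·(1/2)^6 = 2^{1 − 6} = 1/32.
By linearity: E[X] = C(26, 4) · 2^{1 − 6} = 14950 · 1/32 = 7475/16.
Numerically: E[X] ≈ 467.188.

E[X] = C(26,4)·2^(1−C(4,2)) = 7475/16 ≈ 467.188.


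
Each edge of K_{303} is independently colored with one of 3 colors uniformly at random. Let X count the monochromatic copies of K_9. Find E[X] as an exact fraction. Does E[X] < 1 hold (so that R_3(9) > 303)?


E[X] = C(303, 9) · 3^{1 − 36} = 52617706925494425 · 3^{−35} = 52617706925494425/50031545098999707.
As a reduced fraction: E[X] = 17539235641831475/16677181699666569 ≈ 1.0516906.
Is E[X] < 1? NO.
Since E[X] ≥ 1, the first-moment bound is inconclusive at n = 303; it does NOT by itself certify R_3(9) > 303.

E[X] = 17539235641831475/16677181699666569 ≈ 1.0516906; E[X] ≥ 1; first-moment method inconclusive here.


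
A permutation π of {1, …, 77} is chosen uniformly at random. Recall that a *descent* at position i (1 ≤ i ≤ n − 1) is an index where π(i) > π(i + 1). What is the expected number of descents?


Write X = Σ X_I over i = 1, …, 76, with X_I the indicator of one descent.
There are 76 indicators.
For each fixed i, the pair (π(i), π(i+1)) is a uniformly random ordered pair of distinct values from {1, …, 77}; by symmetry P[π(i) > π(i+1)] = 1/2.
By linearity: E[X] = 76 · (1/2) = (77 − 1) · (1/2) = 38 ≈ 38.00000.

E[X] = 38 = 38.00000.


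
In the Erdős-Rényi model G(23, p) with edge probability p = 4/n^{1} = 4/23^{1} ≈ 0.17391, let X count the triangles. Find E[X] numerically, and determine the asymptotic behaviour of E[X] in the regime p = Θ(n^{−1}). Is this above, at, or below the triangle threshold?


Number of potential triangles: C(23, 3) = 1771.
Each occurs with probability p³ ≈ (0.17391)³ ≈ 5.2601299e-03.
By linearity: E[X] = C(23, 3)·p³ ≈ 1771 · 5.2601299e-03 ≈ 9.31569.
Here α = 1, so p = 4/n is exactly at the triangle threshold p ~ 1/n. Asymptotically E[X] → c³/6 = 4³/6 = 32/3 ≈ 10.66667, a bounded constant. In this regime the triangle count is asymptotically Poisson(c³/6).

E[X] ≈ 9.31569; in regime p = Θ(1/n^{1}) E[X] stays bounded (at the triangle threshold p ~ 1/n).


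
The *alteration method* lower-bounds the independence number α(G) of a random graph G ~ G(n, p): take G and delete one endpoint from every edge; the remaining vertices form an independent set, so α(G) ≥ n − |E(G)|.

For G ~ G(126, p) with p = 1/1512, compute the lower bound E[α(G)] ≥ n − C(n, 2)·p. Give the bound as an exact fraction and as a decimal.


E[|E(G)|] = C(126, 2)·p = 7875 · (1/1512) = 125/24.
E[α(G)] ≥ n − E[|E(G)|] = 126 − 125/24 = 2899/24.
Numerically: ≈ 120.79167.
(This is only a lower bound; the true E[α(G)] may be larger.)

E[α(G)] ≥ 2899/24 ≈ 120.79167.


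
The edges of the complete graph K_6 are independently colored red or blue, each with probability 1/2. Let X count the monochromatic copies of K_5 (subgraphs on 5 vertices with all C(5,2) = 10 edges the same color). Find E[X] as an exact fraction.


Let X = Σ_S X_S over the C(6, 5) = 6 subsets S of size 5, where X_S = 1 if the K_5 on S is monochromatic.
For a fixed S, the K_5 on S has C(5, 2) = 10 edges. P[all 10 edges red] = (1/2)^10, and likewise for blue, so P[monochromatic] = 2·(1/2)^10 = 2^{1 − 10} = 1/512.
By linearity of expectation: E[X] = C(6, 5) · 2^{1 − 10} = 6 · 1/512 = 3/256.
Numerically: E[X] ≈ 0.011719.

E[X] = C(6,5)·2^(1−C(5,2)) = 3/256 ≈ 0.011719.


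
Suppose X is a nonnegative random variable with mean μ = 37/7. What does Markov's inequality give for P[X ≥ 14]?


μ = E[X] = 37/7, a = 14.
Markov: P[X ≥ 14] ≤ μ/a = (37/7)/14 = 37/98.
Numerically: ≈ 0.378.
(Since a = 14 > μ = 5.286, the bound 37/98 is < 1 and informative.)

P[X ≥ 14] ≤ 37/98 ≈ 0.378.


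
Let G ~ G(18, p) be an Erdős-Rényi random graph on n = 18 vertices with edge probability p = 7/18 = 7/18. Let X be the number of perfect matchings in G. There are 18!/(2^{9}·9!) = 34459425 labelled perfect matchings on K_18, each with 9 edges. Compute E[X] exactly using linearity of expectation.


K_18 has 18!/(2^{9}·9!) = 34459425 labelled perfect matchings.
For each such perfect matching H, let X_H = 1 if all 9 edges of H are present in G. Then P[X_H = 1] = p^{9} = (7/18)^{9} = 40353607/198359290368.
By linearity: E[X] = Σ_H E[X_H] = 34459425 · p^{9} = 34459425 · 40353607/198359290368 = 17167433257975/2448880128.
Numerically: E[X] ≈ 7010.32.

E[X] = 34459425 · (7/18)^{9} = 17167433257975/2448880128 ≈ 7010.32.


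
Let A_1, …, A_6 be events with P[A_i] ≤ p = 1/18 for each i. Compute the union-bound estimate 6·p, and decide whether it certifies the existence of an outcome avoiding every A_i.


Union bound: P[∪_{i=1}^{6} A_i] ≤ Σ_i P[A_i] ≤ 6·p = 6·(1/18) = 1/3.
Numerically: 1/3 ≈ 0.3333.
Is 1/3 < 1? YES.
Since P[∪ A_i] ≤ 1/3 < 1, the complement has P[∩ A_i^c] ≥ 1 − 1/3 = 2/3 > 0, so some outcome avoids every A_i.

6·p = 1/3 ≈ 0.3333; existence CERTIFIED by the union bound.


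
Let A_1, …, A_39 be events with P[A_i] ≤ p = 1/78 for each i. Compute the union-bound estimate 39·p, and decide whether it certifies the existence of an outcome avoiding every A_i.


Union bound: P[∪_{i=1}^{39} A_i] ≤ Σ_i P[A_i] ≤ 39·p = 39·(1/78) = 1/2.
Numerically: 1/2 ≈ 0.500.
Is 1/2 < 1? YES.
Since P[∪ A_i] ≤ 1/2 < 1, the complement has P[∩ A_i^c] ≥ 1 − 1/2 = 1/2 > 0, so some outcome avoids every A_i.

39·p = 1/2 ≈ 0.500; existence CERTIFIED by the union bound.


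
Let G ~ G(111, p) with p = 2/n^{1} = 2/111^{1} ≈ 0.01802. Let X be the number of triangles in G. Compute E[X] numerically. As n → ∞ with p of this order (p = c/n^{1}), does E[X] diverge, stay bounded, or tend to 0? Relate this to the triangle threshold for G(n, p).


Number of potential triangles: C(111, 3) = 221815.
Each occurs with probability p³ ≈ (0.01802)³ ≈ 5.849531e-06.
By linearity: E[X] = C(111, 3)·p³ ≈ 221815 · 5.849531e-06 ≈ 1.2975.
Here α = 1, so p = 2/n is exactly at the triangle threshold p ~ 1/n. Asymptotically E[X] → c³/6 = 2³/6 = 4/3 ≈ 1.3333, a bounded constant. In this regime the triangle count is asymptotically Poisson(c³/6).

E[X] ≈ 1.2975; in regime p = Θ(1/n^{1}) E[X] stays bounded (at the triangle threshold p ~ 1/n).


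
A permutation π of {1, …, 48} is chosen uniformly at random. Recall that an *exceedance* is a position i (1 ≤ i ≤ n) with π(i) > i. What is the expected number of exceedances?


Write X = Σ_{i=1}^{48} X_i, where X_i = 1_{π(i) > i}.
For each fixed i, π(i) is uniform over {1, …, 48} (marginal of a uniform permutation), so P[π(i) > i] = (n − i)/n. Summing: Σ_{i=1}^{48} (n − i)/n = (0 + 1 + … + 47)/48 = 48(48 − 1)/(2·48) = (48 − 1)/2.
Hence E[X] = Σ_{i=1}^{48} (48 − i)/48 = 47/2 ≈ 23.500000.

E[X] = 47/2 = 23.500000.


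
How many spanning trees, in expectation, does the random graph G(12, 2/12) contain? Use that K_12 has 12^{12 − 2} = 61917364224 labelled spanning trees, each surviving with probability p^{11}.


K_12 has 12^{12 − 2} = 61917364224 labelled spanning trees.
For each such spanning tree H, let X_H = 1 if all 11 edges of H are present in G. Then P[X_H = 1] = p^{11} = (1/6)^{11} = 1/362797056.
By linearity of expectation: E[X] = Σ_H E[X_H] = 61917364224 · p^{11} = 61917364224 · 1/362797056 = 512/3.
Numerically: E[X] ≈ 171.

E[X] = 61917364224 · (1/6)^{11} = 512/3 ≈ 171.


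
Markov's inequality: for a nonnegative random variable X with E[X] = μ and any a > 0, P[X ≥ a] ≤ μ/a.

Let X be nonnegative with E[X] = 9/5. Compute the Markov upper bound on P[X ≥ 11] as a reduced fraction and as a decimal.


μ = E[X] = 9/5, a = 11.
Markov: P[X ≥ 11] ≤ μ/a = (9/5)/11 = 9/55.
Numerically: ≈ 0.163636.
(Since a = 11 > μ = 1.800000, the bound 9/55 is < 1 and informative.)

P[X ≥ 11] ≤ 9/55 ≈ 0.163636.


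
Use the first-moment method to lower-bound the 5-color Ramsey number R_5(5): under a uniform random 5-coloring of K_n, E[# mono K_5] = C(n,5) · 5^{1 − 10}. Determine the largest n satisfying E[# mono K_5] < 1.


We need C(n, 5) · 5^{1 − 10} < 1, i.e. C(n, 5) < 5^{10 − 1} = 1953125.
Check values of n near the boundary:
  n = 44: C(44, 5) = 1086008; 1086008 < 1953125? YES
  n = 45: C(45, 5) = 1221759; 1221759 < 1953125? YES
  n = 46: C(46, 5) = 1370754; 1370754 < 1953125? YES
  n = 47: C(47, 5) = 1533939; 1533939 < 1953125? YES
  n = 48: C(48, 5) = 1712304; 1712304 < 1953125? YES
  n = 49: C(49, 5) = 1906884; 1906884 < 1953125? YES
  n = 50: C(50, 5) = 2118760; 2118760 < 1953125? NO
The largest n with C(n, 5) < 1953125 is n = 49 (where E[X] = 1906884/1953125 ≈ 0.97632). Hence R_5(5) > 49, i.e. R_5(5) ≥ 50.

Largest n = 49; hence R_5(5) > 49.


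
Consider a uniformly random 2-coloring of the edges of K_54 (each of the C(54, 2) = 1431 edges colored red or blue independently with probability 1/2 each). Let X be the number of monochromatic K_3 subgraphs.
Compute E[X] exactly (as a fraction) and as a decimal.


Let X = Σ_S X_S over the C(54, 3) = 24804 subsets S of size 3, where X_S = 1 if the K_3 on S is monochromatic.
For a fixed S, the K_3 on S has C(3, 2) = 3 edges. P[all 3 edges red] = (1/2)^3, and likewise for blue, so P[monochromatic] = 2·(1/2)^3 = 2^{1 − 3} = 1/4.
By linearity of expectation: E[X] = C(54, 3) · 2^{1 − 3} = 24804 · 1/4 = 6201.
Numerically: E[X] ≈ 6201.000.

E[X] = C(54,3)·2^(1−C(3,2)) = 6201 ≈ 6201.000.


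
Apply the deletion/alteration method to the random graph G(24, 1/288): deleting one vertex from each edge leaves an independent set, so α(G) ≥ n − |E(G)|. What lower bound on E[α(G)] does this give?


E[|E(G)|] = C(24, 2)·p = 276 · (1/288) = 23/24.
E[α(G)] ≥ n − E[|E(G)|] = 24 − 23/24 = 553/24.
Numerically: ≈ 23.04167.
(This is only a lower bound; the true E[α(G)] may be larger.)

E[α(G)] ≥ 553/24 ≈ 23.04167.


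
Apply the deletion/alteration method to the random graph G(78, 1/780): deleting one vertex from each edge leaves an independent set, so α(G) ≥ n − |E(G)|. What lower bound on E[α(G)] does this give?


E[|E(G)|] = C(78, 2)·p = 3003 · (1/780) = 77/20.
E[α(G)] ≥ n − E[|E(G)|] = 78 − 77/20 = 1483/20.
Numerically: ≈ 74.15000.
(This is only a lower bound; the true E[α(G)] may be larger.)

E[α(G)] ≥ 1483/20 ≈ 74.15000.


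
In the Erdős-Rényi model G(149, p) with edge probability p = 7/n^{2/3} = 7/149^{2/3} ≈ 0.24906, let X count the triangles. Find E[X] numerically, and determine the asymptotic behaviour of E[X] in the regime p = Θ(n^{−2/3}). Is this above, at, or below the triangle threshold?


Number of potential triangles: C(149, 3) = 540274.
Each occurs with probability p³ ≈ (0.24906)³ ≈ 1.5449755e-02.
By linearity: E[X] = C(149, 3)·p³ ≈ 540274 · 1.5449755e-02 ≈ 8347.10067.
Since α = 2/3 < 1, p = c/n^{2/3} ≫ 1/n is above the triangle threshold p ~ 1/n. Asymptotically E[X] ~ (c³/6)·n^{3(1−α)} = (7³/6)·n^{1} → ∞; triangles are abundant w.h.p.

E[X] ≈ 8347.10067; in regime p = Θ(1/n^{2/3}) E[X] diverges (above the triangle threshold p ~ 1/n).


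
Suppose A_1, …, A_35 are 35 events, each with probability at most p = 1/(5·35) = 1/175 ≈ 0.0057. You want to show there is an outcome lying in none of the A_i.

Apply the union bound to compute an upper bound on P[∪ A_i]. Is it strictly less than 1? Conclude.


Union bound: P[∪_{i=1}^{35} A_i] ≤ Σ_i P[A_i] ≤ 35·p = 35·(1/175) = 1/5.
Numerically: 1/5 ≈ 0.2000.
Is 1/5 < 1? YES.
Since P[∪ A_i] ≤ 1/5 < 1, the complement has P[∩ A_i^c] ≥ 1 − 1/5 = 4/5 > 0, so some outcome avoids every A_i.

35·p = 1/5 ≈ 0.2000; existence CERTIFIED by the union bound.


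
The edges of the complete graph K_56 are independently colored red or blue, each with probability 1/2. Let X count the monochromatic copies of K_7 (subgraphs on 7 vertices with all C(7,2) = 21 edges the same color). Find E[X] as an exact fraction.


Let X = Σ_S X_S over the C(56, 7) = 231917400 subsets S of size 7, where X_S = 1 if the K_7 on S is monochromatic.
For a fixed S, the K_7 on S has C(7, 2) = 21 edges. P[all 21 edges red] = (1/2)^21, and likewise for blue, so P[monochromatic] = 2·(1/2)^21 = 2^{1 − 21} = 1/1048576.
By linearity: E[X] = C(56, 7) · 2^{1 − 21} = 231917400 · 1/1048576 = 28989675/131072.
Numerically: E[X] ≈ 221.1737.

E[X] = C(56,7)·2^(1−C(7,2)) = 28989675/131072 ≈ 221.1737.


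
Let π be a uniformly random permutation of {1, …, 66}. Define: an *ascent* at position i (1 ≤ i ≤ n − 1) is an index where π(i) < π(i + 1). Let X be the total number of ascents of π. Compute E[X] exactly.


Write X = Σ X_I over i = 1, …, 65, with X_I the indicator of one ascent.
There are 65 indicators.
For each fixed i, the pair (π(i), π(i+1)) is a uniformly random ordered pair of distinct values from {1, …, 66}; by symmetry P[π(i) < π(i+1)] = 1/2.
By linearity: E[X] = 65 · (1/2) = (66 − 1) · (1/2) = 65/2 ≈ 32.500.

E[X] = 65/2 = 32.500.


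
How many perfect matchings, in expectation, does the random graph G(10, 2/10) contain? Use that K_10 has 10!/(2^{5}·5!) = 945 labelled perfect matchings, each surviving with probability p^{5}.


K_10 has 10!/(2^{5}·5!) = 945 labelled perfect matchings.
For each such perfect matching H, let X_H = 1 if all 5 edges of H are present in G. Then P[X_H = 1] = p^{5} = (1/5)^{5} = 1/3125.
Summing the indicators: E[X] = Σ_H E[X_H] = 945 · p^{5} = 945 · 1/3125 = 189/625.
Numerically: E[X] ≈ 0.3024.

E[X] = 945 · (1/5)^{5} = 189/625 ≈ 0.3024.


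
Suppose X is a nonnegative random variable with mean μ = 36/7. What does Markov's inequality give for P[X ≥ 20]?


μ = E[X] = 36/7, a = 20.
Markov: P[X ≥ 20] ≤ μ/a = (36/7)/20 = 9/35.
Numerically: ≈ 0.2571.
(Since a = 20 > μ = 5.1429, the bound 9/35 is < 1 and informative.)

P[X ≥ 20] ≤ 9/35 ≈ 0.2571.


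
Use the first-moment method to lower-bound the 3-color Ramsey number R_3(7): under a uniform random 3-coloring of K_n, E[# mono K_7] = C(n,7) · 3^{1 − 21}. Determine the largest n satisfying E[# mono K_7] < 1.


We need C(n, 7) · 3^{1 − 21} < 1, i.e. C(n, 7) < 3^{21 − 1} = 3486784401.
Check values of n near the boundary:
  n = 77: C(77, 7) = 2404808340; 2404808340 < 3486784401? YES
  n = 78: C(78, 7) = 2641902120; 2641902120 < 3486784401? YES
  n = 79: C(79, 7) = 2898753715; 2898753715 < 3486784401? YES
  n = 80: C(80, 7) = 3176716400; 3176716400 < 3486784401? YES
  n = 81: C(81, 7) = 3477216600; 3477216600 < 3486784401? YES
  n = 82: C(82, 7) = 3801756816; 3801756816 < 3486784401? NO
  n = 83: C(83, 7) = 4151918628; 4151918628 < 3486784401? NO
  n = 84: C(84, 7) = 4529365776; 4529365776 < 3486784401? NO
The largest n with C(n, 7) < 3486784401 is n = 81 (where E[X] = 42928600/43046721 ≈ 0.997256). Hence R_3(7) > 81, i.e. R_3(7) ≥ 82.

Largest n = 81; hence R_3(7) > 81.


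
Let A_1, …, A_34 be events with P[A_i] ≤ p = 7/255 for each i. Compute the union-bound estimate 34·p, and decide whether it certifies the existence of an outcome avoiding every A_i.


Union bound: P[∪_{i=1}^{34} A_i] ≤ Σ_i P[A_i] ≤ 34·p = 34·(7/255) = 14/15.
Numerically: 14/15 ≈ 0.933333.
Is 14/15 < 1? YES.
Since P[∪ A_i] ≤ 14/15 < 1, the complement has P[∩ A_i^c] ≥ 1 − 14/15 = 1/15 > 0, so some outcome avoids every A_i.

34·p = 14/15 ≈ 0.933333; existence CERTIFIED by the union bound.


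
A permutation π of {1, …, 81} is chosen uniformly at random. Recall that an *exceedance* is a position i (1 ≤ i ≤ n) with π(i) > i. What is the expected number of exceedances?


Write X = Σ_{i=1}^{81} X_i, where X_i = 1_{π(i) > i}.
For each fixed i, π(i) is uniform over {1, …, 81} (marginal of a uniform permutation), so P[π(i) > i] = (n − i)/n. Summing: Σ_{i=1}^{81} (n − i)/n = (0 + 1 + … + 80)/81 = 81(81 − 1)/(2·81) = (81 − 1)/2.
Hence E[X] = Σ_{i=1}^{81} (81 − i)/81 = 40 ≈ 40.0000.

E[X] = 40 = 40.0000.


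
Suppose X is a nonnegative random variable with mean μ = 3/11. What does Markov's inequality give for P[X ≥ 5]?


μ = E[X] = 3/11, a = 5.
Markov: P[X ≥ 5] ≤ μ/a = (3/11)/5 = 3/55.
Numerically: ≈ 0.0545.
(Since a = 5 > μ = 0.2727, the bound 3/55 is < 1 and informative.)

P[X ≥ 5] ≤ 3/55 ≈ 0.0545.


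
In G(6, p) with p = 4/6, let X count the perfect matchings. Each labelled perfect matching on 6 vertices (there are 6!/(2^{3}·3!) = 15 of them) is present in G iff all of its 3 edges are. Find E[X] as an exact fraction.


K_6 has 6!/(2^{3}·3!) = 15 labelled perfect matchings.
For each such perfect matching H, let X_H = 1 if all 3 edges of H are present in G. Then P[X_H = 1] = p^{3} = (2/3)^{3} = 8/27.
By linearity: E[X] = Σ_H E[X_H] = 15 · p^{3} = 15 · 8/27 = 40/9.
Numerically: E[X] ≈ 4.444.

E[X] = 15 · (2/3)^{3} = 40/9 ≈ 4.444.


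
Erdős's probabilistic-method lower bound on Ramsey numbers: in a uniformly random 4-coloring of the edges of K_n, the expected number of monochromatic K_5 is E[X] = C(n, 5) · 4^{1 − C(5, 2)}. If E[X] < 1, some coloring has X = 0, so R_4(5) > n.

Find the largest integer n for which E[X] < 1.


We need C(n, 5) · 4^{1 − 10} < 1, i.e. C(n, 5) < 4^{10 − 1} = 262144.
Check values of n near the boundary:
  n = 32: C(32, 5) = 201376; 201376 < 262144? YES
  n = 33: C(33, 5) = 237336; 237336 < 262144? YES
  n = 34: C(34, 5) = 278256; 278256 < 262144? NO
The largest n with C(n, 5) < 262144 is n = 33 (where E[X] = 29667/32768 ≈ 0.905). Hence R_4(5) > 33, i.e. R_4(5) ≥ 34.

Largest n = 33; hence R_4(5) > 33.


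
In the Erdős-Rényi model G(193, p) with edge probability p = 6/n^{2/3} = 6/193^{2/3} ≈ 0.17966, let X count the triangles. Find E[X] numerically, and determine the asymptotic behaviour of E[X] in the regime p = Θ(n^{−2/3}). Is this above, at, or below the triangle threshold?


Number of potential triangles: C(193, 3) = 1179616.
Each occurs with probability p³ ≈ (0.17966)³ ≈ 5.7988134e-03.
By linearity: E[X] = C(193, 3)·p³ ≈ 1179616 · 5.7988134e-03 ≈ 6840.37306.
Since α = 2/3 < 1, p = c/n^{2/3} ≫ 1/n is above the triangle threshold p ~ 1/n. Asymptotically E[X] ~ (c³/6)·n^{3(1−α)} = (6³/6)·n^{1} → ∞; triangles are abundant w.h.p.

E[X] ≈ 6840.37306; in regime p = Θ(1/n^{2/3}) E[X] diverges (above the triangle threshold p ~ 1/n).


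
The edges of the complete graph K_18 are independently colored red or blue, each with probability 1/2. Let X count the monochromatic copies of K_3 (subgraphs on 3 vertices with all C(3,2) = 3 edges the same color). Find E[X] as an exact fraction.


Let X = Σ_S X_S over the C(18, 3) = 816 subsets S of size 3, where X_S = 1 if the K_3 on S is monochromatic.
For a fixed S, the K_3 on S has C(3, 2) = 3 edges. P[all 3 edges red] = (1/2)^3, and likewise for blue, so P[monochromatic] = 2·(1/2)^3 = 2^{1 − 3} = 1/4.
By linearity: E[X] = C(18, 3) · 2^{1 − 3} = 816 · 1/4 = 204.
Numerically: E[X] ≈ 204.00000.

E[X] = C(18,3)·2^(1−C(3,2)) = 204 ≈ 204.00000.


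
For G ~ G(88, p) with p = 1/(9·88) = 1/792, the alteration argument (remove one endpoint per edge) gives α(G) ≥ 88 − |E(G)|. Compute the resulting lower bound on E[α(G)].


E[|E(G)|] = C(88, 2)·p = 3828 · (1/792) = 29/6.
E[α(G)] ≥ n − E[|E(G)|] = 88 − 29/6 = 499/6.
Numerically: ≈ 83.166667.
(This is only a lower bound; the true E[α(G)] may be larger.)

E[α(G)] ≥ 499/6 ≈ 83.166667.


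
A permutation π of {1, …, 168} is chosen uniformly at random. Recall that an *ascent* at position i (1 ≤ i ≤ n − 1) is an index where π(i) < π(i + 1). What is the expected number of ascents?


Write X = Σ X_I over i = 1, …, 167, with X_I the indicator of one ascent.
There are 167 indicators.
For each fixed i, the pair (π(i), π(i+1)) is a uniformly random ordered pair of distinct values from {1, …, 168}; by symmetry P[π(i) < π(i+1)] = 1/2.
By linearity: E[X] = 167 · (1/2) = (168 − 1) · (1/2) = 167/2 ≈ 83.50000.

E[X] = 167/2 = 83.50000.


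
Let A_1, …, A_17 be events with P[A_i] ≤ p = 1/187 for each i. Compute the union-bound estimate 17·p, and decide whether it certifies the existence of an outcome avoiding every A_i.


Union bound: P[∪_{i=1}^{17} A_i] ≤ Σ_i P[A_i] ≤ 17·p = 17·(1/187) = 1/11.
Numerically: 1/11 ≈ 0.091.
Is 1/11 < 1? YES.
Since P[∪ A_i] ≤ 1/11 < 1, the complement has P[∩ A_i^c] ≥ 1 − 1/11 = 10/11 > 0, so some outcome avoids every A_i.

17·p = 1/11 ≈ 0.091; existence CERTIFIED by the union bound.


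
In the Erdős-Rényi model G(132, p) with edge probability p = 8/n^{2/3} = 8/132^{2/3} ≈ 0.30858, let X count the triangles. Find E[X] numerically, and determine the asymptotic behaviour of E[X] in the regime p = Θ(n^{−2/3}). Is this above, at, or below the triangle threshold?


Number of potential triangles: C(132, 3) = 374660.
Each occurs with probability p³ ≈ (0.30858)³ ≈ 2.9384757e-02.
By linearity: E[X] = C(132, 3)·p³ ≈ 374660 · 2.9384757e-02 ≈ 11009.29293.
Since α = 2/3 < 1, p = c/n^{2/3} ≫ 1/n is above the triangle threshold p ~ 1/n. Asymptotically E[X] ~ (c³/6)·n^{3(1−α)} = (8³/6)·n^{1} → ∞; triangles are abundant w.h.p.

E[X] ≈ 11009.29293; in regime p = Θ(1/n^{2/3}) E[X] diverges (above the triangle threshold p ~ 1/n).


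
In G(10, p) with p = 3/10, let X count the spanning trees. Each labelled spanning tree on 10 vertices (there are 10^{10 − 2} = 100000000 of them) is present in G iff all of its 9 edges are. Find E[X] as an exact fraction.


K_10 has 10^{10 − 2} = 100000000 labelled spanning trees.
For each such spanning tree H, let X_H = 1 if all 9 edges of H are present in G. Then P[X_H = 1] = p^{9} = (3/10)^{9} = 19683/1000000000.
By linearity: E[X] = Σ_H E[X_H] = 100000000 · p^{9} = 100000000 · 19683/1000000000 = 19683/10.
Numerically: E[X] ≈ 1968.3.

E[X] = 100000000 · (3/10)^{9} = 19683/10 ≈ 1968.3.


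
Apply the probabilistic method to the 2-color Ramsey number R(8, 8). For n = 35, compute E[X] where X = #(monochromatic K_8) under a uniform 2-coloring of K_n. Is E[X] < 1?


E[X] = C(35, 8) · 2^{1 − 28} = 23535820 · 2^{−27} = 23535820/134217728.
As a reduced fraction: E[X] = 5883955/33554432 ≈ 0.17536.
Is E[X] < 1? YES.
Since E[X] < 1, there exists a 2-coloring of K_{35} with no monochromatic K_8; hence R(8, 8) > 35.

E[X] = 5883955/33554432 ≈ 0.17536; E[X] < 1, so R(8, 8) > 35.


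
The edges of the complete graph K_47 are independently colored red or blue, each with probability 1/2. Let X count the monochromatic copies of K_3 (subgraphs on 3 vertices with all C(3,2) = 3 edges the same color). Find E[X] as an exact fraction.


Let X = Σ_S X_S over the C(47, 3) = 16215 subsets S of size 3, where X_S = 1 if the K_3 on S is monochromatic.
For a fixed S, the K_3 on S has C(3, 2) = 3 edges. P[all 3 edges red] = (1/2)^3, and likewise for blue, so P[monochromatic] = 2·(1/2)^3 = 2^{1 − 3} = 1/4.
By linearity: E[X] = C(47, 3) · 2^{1 − 3} = 16215 · 1/4 = 16215/4.
Numerically: E[X] ≈ 4053.7500.

E[X] = C(47,3)·2^(1−C(3,2)) = 16215/4 ≈ 4053.7500.


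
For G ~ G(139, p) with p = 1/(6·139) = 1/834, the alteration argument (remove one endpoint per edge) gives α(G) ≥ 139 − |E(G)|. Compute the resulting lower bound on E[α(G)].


E[|E(G)|] = C(139, 2)·p = 9591 · (1/834) = 23/2.
E[α(G)] ≥ n − E[|E(G)|] = 139 − 23/2 = 255/2.
Numerically: ≈ 127.500.
(This is only a lower bound; the true E[α(G)] may be larger.)

E[α(G)] ≥ 255/2 ≈ 127.500.


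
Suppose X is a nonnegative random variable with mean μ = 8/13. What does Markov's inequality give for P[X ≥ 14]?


μ = E[X] = 8/13, a = 14.
Markov: P[X ≥ 14] ≤ μ/a = (8/13)/14 = 4/91.
Numerically: ≈ 0.04396.
(Since a = 14 > μ = 0.61538, the bound 4/91 is < 1 and informative.)

P[X ≥ 14] ≤ 4/91 ≈ 0.04396.


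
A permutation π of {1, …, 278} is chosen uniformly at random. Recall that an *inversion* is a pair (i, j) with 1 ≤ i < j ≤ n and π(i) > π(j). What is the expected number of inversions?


Write X = Σ X_I over the C(278, 2) = 38503 pairs i < j, with X_I the indicator of one inversion.
There are 38503 indicators.
For each fixed pair i < j, the values π(i) and π(j) are two distinct elements of {1, …, 278} in uniformly random order; by symmetry P[π(i) > π(j)] = 1/2.
By linearity: E[X] = 38503 · (1/2) = C(278, 2) · (1/2) = 38503/2 = 38503/2 ≈ 19251.50000.

E[X] = 38503/2 = 19251.50000.


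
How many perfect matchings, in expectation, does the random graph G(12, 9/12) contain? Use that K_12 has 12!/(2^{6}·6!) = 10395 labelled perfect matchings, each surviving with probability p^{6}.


K_12 has 12!/(2^{6}·6!) = 10395 labelled perfect matchings.
For each such perfect matching H, let X_H = 1 if all 6 edges of H are present in G. Then P[X_H = 1] = p^{6} = (3/4)^{6} = 729/4096.
By linearity of expectation: E[X] = Σ_H E[X_H] = 10395 · p^{6} = 10395 · 729/4096 = 7577955/4096.
Numerically: E[X] ≈ 1850.09.

E[X] = 10395 · (3/4)^{6} = 7577955/4096 ≈ 1850.09.


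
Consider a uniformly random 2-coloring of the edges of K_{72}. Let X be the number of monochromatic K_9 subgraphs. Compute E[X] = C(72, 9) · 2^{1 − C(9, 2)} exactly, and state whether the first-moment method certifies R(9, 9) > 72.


E[X] = C(72, 9) · 2^{1 − 36} = 85113005120 · 2^{−35} = 85113005120/34359738368.
As a reduced fraction: E[X] = 1329890705/536870912 ≈ 2.4771145.
Is E[X] < 1? NO.
Since E[X] ≥ 1, the first-moment bound is inconclusive at n = 72; it does NOT by itself certify R(9, 9) > 72.

E[X] = 1329890705/536870912 ≈ 2.4771145; E[X] ≥ 1; first-moment method inconclusive here.


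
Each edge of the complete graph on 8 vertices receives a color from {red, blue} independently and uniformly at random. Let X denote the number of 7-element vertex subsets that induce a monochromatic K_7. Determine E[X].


Let X = Σ_S X_S over the C(8, 7) = 8 subsets S of size 7, where X_S = 1 if the K_7 on S is monochromatic.
For a fixed S, the K_7 on S has C(7, 2) = 21 edges. P[all 21 edges red] = (1/2)^21, and likewise for blue, so P[monochromatic] = 2·(1/2)^21 = 2^{1 − 21} = 1/1048576.
By linearity of expectation: E[X] = C(8, 7) · 2^{1 − 21} = 8 · 1/1048576 = 1/131072.
Numerically: E[X] ≈ 0.000008.

E[X] = C(8,7)·2^(1−C(7,2)) = 1/131072 ≈ 0.000008.


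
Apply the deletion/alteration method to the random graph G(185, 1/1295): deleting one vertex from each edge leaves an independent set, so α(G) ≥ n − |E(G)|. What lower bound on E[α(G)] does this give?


E[|E(G)|] = C(185, 2)·p = 17020 · (1/1295) = 92/7.
E[α(G)] ≥ n − E[|E(G)|] = 185 − 92/7 = 1203/7.
Numerically: ≈ 171.857143.
(This is only a lower bound; the true E[α(G)] may be larger.)

E[α(G)] ≥ 1203/7 ≈ 171.857143.


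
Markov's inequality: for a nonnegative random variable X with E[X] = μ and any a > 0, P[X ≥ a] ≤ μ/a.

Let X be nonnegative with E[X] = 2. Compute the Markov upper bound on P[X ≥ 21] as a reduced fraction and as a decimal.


μ = E[X] = 2, a = 21.
Markov: P[X ≥ 21] ≤ μ/a = (2)/21 = 2/21.
Numerically: ≈ 0.0952.
(Since a = 21 > μ = 2.0000, the bound 2/21 is < 1 and informative.)

P[X ≥ 21] ≤ 2/21 ≈ 0.0952.


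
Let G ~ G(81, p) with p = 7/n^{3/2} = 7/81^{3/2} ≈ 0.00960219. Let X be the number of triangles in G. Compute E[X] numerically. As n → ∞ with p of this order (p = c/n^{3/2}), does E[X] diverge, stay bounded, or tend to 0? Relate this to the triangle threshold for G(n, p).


Number of potential triangles: C(81, 3) = 85320.
Each occurs with probability p³ ≈ (0.00960219)³ ≈ 8.85342954e-07.
By linearity: E[X] = C(81, 3)·p³ ≈ 85320 · 8.85342954e-07 ≈ 0.075537.
Since α = 3/2 > 1, p = c/n^{3/2} = o(1/n) is below the triangle threshold p ~ 1/n. Asymptotically E[X] ~ (c³/6)·n^{3(1−α)} = (7³/6)·n^{-1.5} → 0, so by Markov's inequality G has no triangles w.h.p.

E[X] ≈ 0.075537; in regime p = Θ(1/n^{3/2}) E[X] tends to 0 (below the triangle threshold p ~ 1/n).


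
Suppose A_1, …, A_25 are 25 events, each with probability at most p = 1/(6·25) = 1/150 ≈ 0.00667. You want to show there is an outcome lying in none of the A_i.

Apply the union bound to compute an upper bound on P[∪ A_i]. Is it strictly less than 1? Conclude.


Union bound: P[∪_{i=1}^{25} A_i] ≤ Σ_i P[A_i] ≤ 25·p = 25·(1/150) = 1/6.
Numerically: 1/6 ≈ 0.16667.
Is 1/6 < 1? YES.
Since P[∪ A_i] ≤ 1/6 < 1, the complement has P[∩ A_i^c] ≥ 1 − 1/6 = 5/6 > 0, so some outcome avoids every A_i.

25·p = 1/6 ≈ 0.16667; existence CERTIFIED by the union bound.


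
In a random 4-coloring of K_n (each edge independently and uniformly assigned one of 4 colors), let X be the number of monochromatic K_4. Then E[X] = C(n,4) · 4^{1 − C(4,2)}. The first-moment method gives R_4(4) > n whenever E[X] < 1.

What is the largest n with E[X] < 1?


We need C(n, 4) · 4^{1 − 6} < 1, i.e. C(n, 4) < 4^{6 − 1} = 1024.
Check values of n near the boundary:
  n = 8: C(8, 4) = 70; 70 < 1024? YES
  n = 9: C(9, 4) = 126; 126 < 1024? YES
  n = 10: C(10, 4) = 210; 210 < 1024? YES
  n = 11: C(11, 4) = 330; 330 < 1024? YES
  n = 12: C(12, 4) = 495; 495 < 1024? YES
  n = 13: C(13, 4) = 715; 715 < 1024? YES
  n = 14: C(14, 4) = 1001; 1001 < 1024? YES
  n = 15: C(15, 4) = 1365; 1365 < 1024? NO
  n = 16: C(16, 4) = 1820; 1820 < 1024? NO
The largest n with C(n, 4) < 1024 is n = 14 (where E[X] = 1001/1024 ≈ 0.977539). Hence R_4(4) > 14, i.e. R_4(4) ≥ 15.

Largest n = 14; hence R_4(4) > 14.


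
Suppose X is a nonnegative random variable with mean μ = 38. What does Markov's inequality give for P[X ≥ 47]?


μ = E[X] = 38, a = 47.
Markov: P[X ≥ 47] ≤ μ/a = (38)/47 = 38/47.
Numerically: ≈ 0.809.
(Since a = 47 > μ = 38.000, the bound 38/47 is < 1 and informative.)

P[X ≥ 47] ≤ 38/47 ≈ 0.809.


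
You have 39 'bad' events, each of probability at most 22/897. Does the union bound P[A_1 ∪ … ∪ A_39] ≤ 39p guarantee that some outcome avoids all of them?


Union bound: P[∪_{i=1}^{39} A_i] ≤ Σ_i P[A_i] ≤ 39·p = 39·(22/897) = 22/23.
Numerically: 22/23 ≈ 0.956522.
Is 22/23 < 1? YES.
Since P[∪ A_i] ≤ 22/23 < 1, the complement has P[∩ A_i^c] ≥ 1 − 22/23 = 1/23 > 0, so some outcome avoids every A_i.

39·p = 22/23 ≈ 0.956522; existence CERTIFIED by the union bound.


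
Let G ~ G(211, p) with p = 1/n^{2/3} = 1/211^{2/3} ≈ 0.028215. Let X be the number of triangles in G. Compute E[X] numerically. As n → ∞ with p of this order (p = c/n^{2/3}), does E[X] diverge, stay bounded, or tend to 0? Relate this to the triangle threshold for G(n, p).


Number of potential triangles: C(211, 3) = 1543465.
Each occurs with probability p³ ≈ (0.028215)³ ≈ 2.2461310e-05.
By linearity: E[X] = C(211, 3)·p³ ≈ 1543465 · 2.2461310e-05 ≈ 34.66825.
Since α = 2/3 < 1, p = c/n^{2/3} ≫ 1/n is above the triangle threshold p ~ 1/n. Asymptotically E[X] ~ (c³/6)·n^{3(1−α)} = (1³/6)·n^{1} → ∞; triangles are abundant w.h.p.

E[X] ≈ 34.66825; in regime p = Θ(1/n^{2/3}) E[X] diverges (above the triangle threshold p ~ 1/n).


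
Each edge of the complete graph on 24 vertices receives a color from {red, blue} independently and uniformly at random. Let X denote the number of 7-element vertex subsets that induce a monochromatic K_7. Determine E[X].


Let X = Σ_S X_S over the C(24, 7) = 346104 subsets S of size 7, where X_S = 1 if the K_7 on S is monochromatic.
For a fixed S, the K_7 on S has C(7, 2) = 21 edges. P[all 21 edges red] = (1/2)^21, and likewise for blue, so P[monochromatic] = 2·(1/2)^21 = 2^{1 − 21} = 1/1048576.
By linearity of expectation: E[X] = C(24, 7) · 2^{1 − 21} = 346104 · 1/1048576 = 43263/131072.
Numerically: E[X] ≈ 0.33007.

E[X] = C(24,7)·2^(1−C(7,2)) = 43263/131072 ≈ 0.33007.


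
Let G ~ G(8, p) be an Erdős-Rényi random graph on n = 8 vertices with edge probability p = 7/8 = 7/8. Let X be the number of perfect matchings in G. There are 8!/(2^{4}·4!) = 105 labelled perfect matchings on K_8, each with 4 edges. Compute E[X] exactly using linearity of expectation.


K_8 has 8!/(2^{4}·4!) = 105 labelled perfect matchings.
For each such perfect matching H, let X_H = 1 if all 4 edges of H are present in G. Then P[X_H = 1] = p^{4} = (7/8)^{4} = 2401/4096.
By linearity of expectation: E[X] = Σ_H E[X_H] = 105 · p^{4} = 105 · 2401/4096 = 252105/4096.
Numerically: E[X] ≈ 61.5.

E[X] = 105 · (7/8)^{4} = 252105/4096 ≈ 61.5.


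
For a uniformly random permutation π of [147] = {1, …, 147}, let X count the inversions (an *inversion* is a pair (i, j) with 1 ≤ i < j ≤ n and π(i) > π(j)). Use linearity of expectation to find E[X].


Write X = Σ X_I over the C(147, 2) = 10731 pairs i < j, with X_I the indicator of one inversion.
There are 10731 indicators.
For each fixed pair i < j, the values π(i) and π(j) are two distinct elements of {1, …, 147} in uniformly random order; by symmetry P[π(i) > π(j)] = 1/2.
By linearity: E[X] = 10731 · (1/2) = C(147, 2) · (1/2) = 10731/2 = 10731/2 ≈ 5365.500.

E[X] = 10731/2 = 5365.500.


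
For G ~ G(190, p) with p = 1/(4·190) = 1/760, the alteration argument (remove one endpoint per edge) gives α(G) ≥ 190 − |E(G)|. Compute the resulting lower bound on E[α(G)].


E[|E(G)|] = C(190, 2)·p = 17955 · (1/760) = 189/8.
E[α(G)] ≥ n − E[|E(G)|] = 190 − 189/8 = 1331/8.
Numerically: ≈ 166.37500.
(This is only a lower bound; the true E[α(G)] may be larger.)

E[α(G)] ≥ 1331/8 ≈ 166.37500.


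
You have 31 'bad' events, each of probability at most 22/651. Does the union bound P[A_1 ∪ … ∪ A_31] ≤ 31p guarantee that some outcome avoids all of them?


Union bound: P[∪_{i=1}^{31} A_i] ≤ Σ_i P[A_i] ≤ 31·p = 31·(22/651) = 22/21.
Numerically: 22/21 ≈ 1.0476.
Is 22/21 < 1? NO.
Since the bound 22/21 is ≥ 1, the union bound is uninformative here; it does NOT by itself certify existence.

31·p = 22/21 ≈ 1.0476; existence NOT certified by the union bound.


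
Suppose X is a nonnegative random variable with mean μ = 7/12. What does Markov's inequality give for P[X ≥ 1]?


μ = E[X] = 7/12, a = 1.
Markov: P[X ≥ 1] ≤ μ/a = (7/12)/1 = 7/12.
Numerically: ≈ 0.5833.
(Since a = 1 > μ = 0.5833, the bound 7/12 is < 1 and informative.)

P[X ≥ 1] ≤ 7/12 ≈ 0.5833.


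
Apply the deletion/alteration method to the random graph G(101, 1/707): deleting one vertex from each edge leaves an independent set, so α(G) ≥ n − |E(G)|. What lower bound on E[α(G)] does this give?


E[|E(G)|] = C(101, 2)·p = 5050 · (1/707) = 50/7.
E[α(G)] ≥ n − E[|E(G)|] = 101 − 50/7 = 657/7.
Numerically: ≈ 93.8571.
(This is only a lower bound; the true E[α(G)] may be larger.)

E[α(G)] ≥ 657/7 ≈ 93.8571.


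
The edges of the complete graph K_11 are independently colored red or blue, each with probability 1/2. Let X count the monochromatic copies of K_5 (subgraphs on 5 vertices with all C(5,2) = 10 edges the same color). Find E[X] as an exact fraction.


Let X = Σ_S X_S over the C(11, 5) = 462 subsets S of size 5, where X_S = 1 if the K_5 on S is monochromatic.
For a fixed S, the K_5 on S has C(5, 2) = 10 edges. P[all 10 edges red] = (1/2)^10, and likewise for blue, so P[monochromatic] = 2·(1/2)^10 = 2^{1 − 10} = 1/512.
By linearity: E[X] = C(11, 5) · 2^{1 − 10} = 462 · 1/512 = 231/256.
Numerically: E[X] ≈ 0.90234.

E[X] = C(11,5)·2^(1−C(5,2)) = 231/256 ≈ 0.90234.


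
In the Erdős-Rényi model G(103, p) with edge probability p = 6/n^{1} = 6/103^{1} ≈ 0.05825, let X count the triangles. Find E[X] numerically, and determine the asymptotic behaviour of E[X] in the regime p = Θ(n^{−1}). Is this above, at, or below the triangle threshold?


Number of potential triangles: C(103, 3) = 176851.
Each occurs with probability p³ ≈ (0.05825)³ ≈ 1.976706e-04.
By linearity: E[X] = C(103, 3)·p³ ≈ 176851 · 1.976706e-04 ≈ 34.9582.
Here α = 1, so p = 6/n is exactly at the triangle threshold p ~ 1/n. Asymptotically E[X] → c³/6 = 6³/6 = 36 ≈ 36.0000, a bounded constant. In this regime the triangle count is asymptotically Poisson(c³/6).

E[X] ≈ 34.9582; in regime p = Θ(1/n^{1}) E[X] stays bounded (at the triangle threshold p ~ 1/n).


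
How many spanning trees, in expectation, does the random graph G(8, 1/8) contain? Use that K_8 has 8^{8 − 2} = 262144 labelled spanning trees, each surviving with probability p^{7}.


K_8 has 8^{8 − 2} = 262144 labelled spanning trees.
For each such spanning tree H, let X_H = 1 if all 7 edges of H are present in G. Then P[X_H = 1] = p^{7} = (1/8)^{7} = 1/2097152.
Summing the indicators: E[X] = Σ_H E[X_H] = 262144 · p^{7} = 262144 · 1/2097152 = 1/8.
Numerically: E[X] ≈ 0.125.

E[X] = 262144 · (1/8)^{7} = 1/8 ≈ 0.125.


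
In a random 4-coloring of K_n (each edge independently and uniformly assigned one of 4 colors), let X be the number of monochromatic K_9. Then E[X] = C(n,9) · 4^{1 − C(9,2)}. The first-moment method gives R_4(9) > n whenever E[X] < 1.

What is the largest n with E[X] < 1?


We need C(n, 9) · 4^{1 − 36} < 1, i.e. C(n, 9) < 4^{36 − 1} = 1180591620717411303424.
Check values of n near the boundary:
  n = 913: C(913, 9) = 1167605542753639808390; 1167605542753639808390 < 1180591620717411303424? YES
  n = 914: C(914, 9) = 1179217089587653905932; 1179217089587653905932 < 1180591620717411303424? YES
  n = 915: C(915, 9) = 1190931166636537885130; 1190931166636537885130 < 1180591620717411303424? NO
  n = 916: C(916, 9) = 1202748565202942340440; 1202748565202942340440 < 1180591620717411303424? NO
  n = 917: C(917, 9) = 1214670081818390006810; 1214670081818390006810 < 1180591620717411303424? NO
The largest n with C(n, 9) < 1180591620717411303424 is n = 914 (where E[X] = 294804272396913476483/295147905179352825856 ≈ 0.9988). Hence R_4(9) > 914, i.e. R_4(9) ≥ 915.

Largest n = 914; hence R_4(9) > 914.


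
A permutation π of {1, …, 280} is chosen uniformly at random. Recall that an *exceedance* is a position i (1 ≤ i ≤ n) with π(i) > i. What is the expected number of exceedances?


Write X = Σ_{i=1}^{280} X_i, where X_i = 1_{π(i) > i}.
For each fixed i, π(i) is uniform over {1, …, 280} (marginal of a uniform permutation), so P[π(i) > i] = (n − i)/n. Summing: Σ_{i=1}^{280} (n − i)/n = (0 + 1 + … + 279)/280 = 280(280 − 1)/(2·280) = (280 − 1)/2.
Hence E[X] = Σ_{i=1}^{280} (280 − i)/280 = 279/2 ≈ 139.500.

E[X] = 279/2 = 139.500.
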